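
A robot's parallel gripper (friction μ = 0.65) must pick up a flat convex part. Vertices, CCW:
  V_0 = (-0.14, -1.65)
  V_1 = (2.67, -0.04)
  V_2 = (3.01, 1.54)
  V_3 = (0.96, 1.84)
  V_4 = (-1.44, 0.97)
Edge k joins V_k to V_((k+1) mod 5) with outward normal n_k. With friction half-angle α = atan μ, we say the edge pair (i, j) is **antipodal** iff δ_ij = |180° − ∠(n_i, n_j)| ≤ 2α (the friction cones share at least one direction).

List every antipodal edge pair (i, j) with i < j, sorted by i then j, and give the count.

count = 5; pairs: (0,2), (0,3), (1,3), (1,4), (2,4)

α = atan 0.65 = 33.02°;  2α = 66.05°
n_0 = (+0.4971, -0.8677)
n_1 = (+0.9776, -0.2104)
n_2 = (+0.1448, +0.9895)
n_3 = (-0.3408, +0.9401)
n_4 = (-0.8958, -0.4445)
  (0,1): δ = 131.95°  ·
  (0,2): δ = 38.14°  ✓
  (0,3): δ = 9.89°  ✓
  (0,4): δ = 86.58°  ·
  (1,2): δ = 86.18°  ·
  (1,3): δ = 57.93°  ✓
  (1,4): δ = 38.53°  ✓
  (2,3): δ = 151.75°  ·
  (2,4): δ = 55.28°  ✓
  (3,4): δ = 83.54°  ·
antipodal pairs: 5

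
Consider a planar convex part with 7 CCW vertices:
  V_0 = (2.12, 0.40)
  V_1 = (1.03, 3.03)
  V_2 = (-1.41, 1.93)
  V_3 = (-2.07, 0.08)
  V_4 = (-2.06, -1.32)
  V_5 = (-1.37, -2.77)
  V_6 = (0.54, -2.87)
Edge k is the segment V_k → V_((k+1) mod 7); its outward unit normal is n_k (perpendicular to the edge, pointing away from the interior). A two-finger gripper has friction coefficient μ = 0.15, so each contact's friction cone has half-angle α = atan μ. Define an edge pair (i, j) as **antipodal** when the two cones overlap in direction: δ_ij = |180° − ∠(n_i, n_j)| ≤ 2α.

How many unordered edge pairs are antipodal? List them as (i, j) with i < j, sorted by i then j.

count = 2; pairs: (0,4), (2,6)

α = atan 0.15 = 8.53°;  2α = 17.06°
n_0 = (+0.9238, +0.3829)
n_1 = (-0.4110, +0.9116)
n_2 = (-0.9419, +0.3360)
n_3 = (-1.0000, -0.0071)
n_4 = (-0.9030, -0.4297)
n_5 = (-0.0523, -0.9986)
n_6 = (+0.9004, -0.4351)
  (0,1): δ = 88.24°  ·
  (0,2): δ = 42.15°  ·
  (0,3): δ = 22.10°  ·
  (0,4): δ = 2.94°  ✓
  (0,5): δ = 64.49°  ·
  (0,6): δ = 131.70°  ·
  (1,2): δ = 133.90°  ·
  (1,3): δ = 113.86°  ·
  (1,4): δ = 88.82°  ·
  (1,5): δ = 27.26°  ·
  (1,6): δ = 39.94°  ·
  (2,3): δ = 159.96°  ·
  (2,4): δ = 134.92°  ·
  (2,5): δ = 73.36°  ·
  (2,6): δ = 6.15°  ✓
  (3,4): δ = 154.96°  ·
  (3,5): δ = 93.41°  ·
  (3,6): δ = 26.20°  ·
  (4,5): δ = 118.45°  ·
  (4,6): δ = 51.24°  ·
  (5,6): δ = 112.79°  ·
antipodal pairs: 2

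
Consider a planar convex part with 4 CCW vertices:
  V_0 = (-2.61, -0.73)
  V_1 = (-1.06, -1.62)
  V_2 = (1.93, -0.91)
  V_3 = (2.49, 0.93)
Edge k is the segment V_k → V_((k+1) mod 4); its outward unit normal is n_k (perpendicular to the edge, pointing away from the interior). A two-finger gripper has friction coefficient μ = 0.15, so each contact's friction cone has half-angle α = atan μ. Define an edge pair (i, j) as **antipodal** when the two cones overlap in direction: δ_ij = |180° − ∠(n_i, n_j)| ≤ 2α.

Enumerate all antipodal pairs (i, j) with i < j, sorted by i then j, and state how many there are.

count = 1; pairs: (1,3)

α = atan 0.15 = 8.53°;  2α = 17.06°
n_0 = (-0.4979, -0.8672)
n_1 = (+0.2310, -0.9729)
n_2 = (+0.9567, -0.2912)
n_3 = (-0.3095, +0.9509)
  (0,1): δ = 136.78°  ·
  (0,2): δ = 77.06°  ·
  (0,3): δ = 47.89°  ·
  (1,2): δ = 120.29°  ·
  (1,3): δ = 4.67°  ✓
  (2,3): δ = 55.04°  ·
antipodal pairs: 1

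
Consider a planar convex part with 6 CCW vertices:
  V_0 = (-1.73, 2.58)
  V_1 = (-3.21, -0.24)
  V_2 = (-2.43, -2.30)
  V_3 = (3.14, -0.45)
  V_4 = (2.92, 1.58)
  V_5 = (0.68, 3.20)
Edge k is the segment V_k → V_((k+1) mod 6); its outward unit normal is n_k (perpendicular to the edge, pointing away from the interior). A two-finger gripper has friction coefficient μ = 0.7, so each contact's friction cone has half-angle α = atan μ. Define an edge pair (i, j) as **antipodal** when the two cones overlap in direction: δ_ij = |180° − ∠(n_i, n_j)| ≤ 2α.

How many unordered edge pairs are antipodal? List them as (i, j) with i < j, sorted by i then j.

count = 6; pairs: (0,2), (0,3), (1,3), (1,4), (2,4), (2,5)

α = atan 0.7 = 34.99°;  2α = 69.98°
n_0 = (-0.8855, +0.4647)
n_1 = (-0.9352, -0.3541)
n_2 = (+0.3152, -0.9490)
n_3 = (+0.9942, +0.1077)
n_4 = (+0.5860, +0.8103)
n_5 = (-0.2491, +0.9685)
  (0,1): δ = 131.57°  ·
  (0,2): δ = 43.94°  ✓
  (0,3): δ = 33.88°  ✓
  (0,4): δ = 81.82°  ·
  (0,5): δ = 132.12°  ·
  (1,2): δ = 92.37°  ·
  (1,3): δ = 14.55°  ✓
  (1,4): δ = 33.39°  ✓
  (1,5): δ = 83.69°  ·
  (2,3): δ = 102.19°  ·
  (2,4): δ = 54.25°  ✓
  (2,5): δ = 3.95°  ✓
  (3,4): δ = 132.06°  ·
  (3,5): δ = 81.76°  ·
  (4,5): δ = 129.70°  ·
antipodal pairs: 6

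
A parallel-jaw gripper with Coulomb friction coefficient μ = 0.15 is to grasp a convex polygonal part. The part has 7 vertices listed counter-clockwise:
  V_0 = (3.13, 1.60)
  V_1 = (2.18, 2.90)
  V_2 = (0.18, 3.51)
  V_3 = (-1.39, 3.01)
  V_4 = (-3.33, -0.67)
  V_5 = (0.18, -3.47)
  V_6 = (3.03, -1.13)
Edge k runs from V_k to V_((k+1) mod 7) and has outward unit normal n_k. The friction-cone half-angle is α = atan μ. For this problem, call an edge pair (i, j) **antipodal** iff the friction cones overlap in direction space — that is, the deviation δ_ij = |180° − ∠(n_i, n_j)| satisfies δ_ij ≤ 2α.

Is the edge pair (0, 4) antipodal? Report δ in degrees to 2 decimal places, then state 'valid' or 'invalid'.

δ = 15.26°, valid

α = atan 0.15 = 8.53°;  2α = 17.06°
edge 0: e_0 = (-0.95, +1.30);  n_0 = (+0.8074, +0.5900)
edge 4: e_4 = (+3.51, -2.80);  n_4 = (-0.6236, -0.7817)
∠(n_0, n_4) = 164.74°
δ = |180° − 164.74°| = 15.26°
15.26° ≤ 2α = 17.06°  →  valid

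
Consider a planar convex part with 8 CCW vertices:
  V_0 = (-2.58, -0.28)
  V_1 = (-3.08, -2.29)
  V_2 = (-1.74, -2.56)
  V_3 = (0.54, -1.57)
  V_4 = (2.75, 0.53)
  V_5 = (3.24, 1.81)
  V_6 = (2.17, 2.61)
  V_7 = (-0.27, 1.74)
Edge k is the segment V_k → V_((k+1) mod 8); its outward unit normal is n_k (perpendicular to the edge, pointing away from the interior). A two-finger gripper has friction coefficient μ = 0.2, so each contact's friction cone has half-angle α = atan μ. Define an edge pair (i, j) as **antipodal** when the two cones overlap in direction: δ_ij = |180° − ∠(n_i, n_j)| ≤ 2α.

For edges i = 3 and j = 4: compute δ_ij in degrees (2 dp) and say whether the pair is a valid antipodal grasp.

δ = 154.49°, invalid

α = atan 0.2 = 11.31°;  2α = 22.62°
edge 3: e_3 = (+2.21, +2.10);  n_3 = (+0.6888, -0.7249)
edge 4: e_4 = (+0.49, +1.28);  n_4 = (+0.9339, -0.3575)
∠(n_3, n_4) = 25.51°
δ = |180° − 25.51°| = 154.49°
154.49° > 2α = 22.62°  →  invalid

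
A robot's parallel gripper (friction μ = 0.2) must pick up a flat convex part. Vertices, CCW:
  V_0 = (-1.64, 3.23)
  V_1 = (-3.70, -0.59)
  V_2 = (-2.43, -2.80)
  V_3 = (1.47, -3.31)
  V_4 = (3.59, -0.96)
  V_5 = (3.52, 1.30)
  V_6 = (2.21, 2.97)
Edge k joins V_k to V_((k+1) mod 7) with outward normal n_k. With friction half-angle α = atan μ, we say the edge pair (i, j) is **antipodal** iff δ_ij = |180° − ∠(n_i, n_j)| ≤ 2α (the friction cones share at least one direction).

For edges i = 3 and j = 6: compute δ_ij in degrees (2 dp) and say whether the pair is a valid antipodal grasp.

α = atan 0.2 = 11.31°;  2α = 22.62°
edge 3: e_3 = (+2.12, +2.35);  n_3 = (+0.7425, -0.6698)
edge 6: e_6 = (-3.85, +0.26);  n_6 = (+0.0674, +0.9977)
∠(n_3, n_6) = 128.19°
δ = |180° − 128.19°| = 51.81°
51.81° > 2α = 22.62°  →  invalid

δ = 51.81°, invalid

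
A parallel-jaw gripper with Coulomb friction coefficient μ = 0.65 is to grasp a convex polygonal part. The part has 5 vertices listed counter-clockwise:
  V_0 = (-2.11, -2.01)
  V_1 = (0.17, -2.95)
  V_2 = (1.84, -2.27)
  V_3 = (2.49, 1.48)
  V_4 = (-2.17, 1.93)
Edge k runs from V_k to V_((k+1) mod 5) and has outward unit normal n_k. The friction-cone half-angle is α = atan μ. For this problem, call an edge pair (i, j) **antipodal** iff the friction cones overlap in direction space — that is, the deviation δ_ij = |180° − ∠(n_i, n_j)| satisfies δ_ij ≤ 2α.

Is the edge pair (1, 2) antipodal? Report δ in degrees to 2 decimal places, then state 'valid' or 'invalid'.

α = atan 0.65 = 33.02°;  2α = 66.05°
edge 1: e_1 = (+1.67, +0.68);  n_1 = (+0.3771, -0.9262)
edge 2: e_2 = (+0.65, +3.75);  n_2 = (+0.9853, -0.1708)
∠(n_1, n_2) = 58.01°
δ = |180° − 58.01°| = 121.99°
121.99° > 2α = 66.05°  →  invalid

δ = 121.99°, invalid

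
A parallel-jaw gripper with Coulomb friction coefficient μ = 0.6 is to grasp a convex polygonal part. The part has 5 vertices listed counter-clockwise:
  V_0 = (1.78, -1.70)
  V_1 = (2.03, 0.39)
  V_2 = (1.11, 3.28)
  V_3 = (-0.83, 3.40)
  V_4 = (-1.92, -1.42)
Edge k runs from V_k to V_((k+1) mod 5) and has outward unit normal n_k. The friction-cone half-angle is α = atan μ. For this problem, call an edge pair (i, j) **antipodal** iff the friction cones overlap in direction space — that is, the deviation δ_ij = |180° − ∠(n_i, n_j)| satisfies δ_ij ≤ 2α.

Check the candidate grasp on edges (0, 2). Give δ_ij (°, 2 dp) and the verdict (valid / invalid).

α = atan 0.6 = 30.96°;  2α = 61.93°
edge 0: e_0 = (+0.25, +2.09);  n_0 = (+0.9929, -0.1188)
edge 2: e_2 = (-1.94, +0.12);  n_2 = (+0.0617, +0.9981)
∠(n_0, n_2) = 93.28°
δ = |180° − 93.28°| = 86.72°
86.72° > 2α = 61.93°  →  invalid

δ = 86.72°, invalid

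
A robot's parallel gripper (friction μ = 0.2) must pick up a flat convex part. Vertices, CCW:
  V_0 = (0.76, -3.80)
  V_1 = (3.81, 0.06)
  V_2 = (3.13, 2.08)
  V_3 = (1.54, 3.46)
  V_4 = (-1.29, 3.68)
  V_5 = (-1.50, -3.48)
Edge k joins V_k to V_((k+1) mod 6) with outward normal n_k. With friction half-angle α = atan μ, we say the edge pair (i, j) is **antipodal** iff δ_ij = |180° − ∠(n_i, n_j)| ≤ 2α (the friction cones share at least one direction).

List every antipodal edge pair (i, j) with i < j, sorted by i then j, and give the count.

count = 2; pairs: (1,4), (3,5)

α = atan 0.2 = 11.31°;  2α = 22.62°
n_0 = (+0.7846, -0.6200)
n_1 = (+0.9477, +0.3190)
n_2 = (+0.6555, +0.7552)
n_3 = (+0.0775, +0.9970)
n_4 = (-0.9996, +0.0293)
n_5 = (-0.1402, -0.9901)
  (0,1): δ = 123.08°  ·
  (0,2): δ = 92.64°  ·
  (0,3): δ = 56.13°  ·
  (0,4): δ = 36.63°  ·
  (0,5): δ = 120.26°  ·
  (1,2): δ = 149.56°  ·
  (1,3): δ = 113.05°  ·
  (1,4): δ = 20.28°  ✓
  (1,5): δ = 63.34°  ·
  (2,3): δ = 143.49°  ·
  (2,4): δ = 50.72°  ·
  (2,5): δ = 32.90°  ·
  (3,4): δ = 87.23°  ·
  (3,5): δ = 3.61°  ✓
  (4,5): δ = 96.38°  ·
antipodal pairs: 2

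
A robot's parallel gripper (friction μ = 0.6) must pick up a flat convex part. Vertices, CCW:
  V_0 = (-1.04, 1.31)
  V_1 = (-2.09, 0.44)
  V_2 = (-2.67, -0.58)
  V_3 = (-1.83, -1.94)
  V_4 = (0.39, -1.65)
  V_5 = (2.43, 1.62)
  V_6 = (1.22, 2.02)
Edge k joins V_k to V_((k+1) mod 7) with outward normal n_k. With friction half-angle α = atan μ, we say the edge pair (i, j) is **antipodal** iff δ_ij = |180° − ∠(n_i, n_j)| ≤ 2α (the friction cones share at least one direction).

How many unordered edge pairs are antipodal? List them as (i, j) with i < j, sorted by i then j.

α = atan 0.6 = 30.96°;  2α = 61.93°
n_0 = (-0.6380, +0.7700)
n_1 = (-0.8693, +0.4943)
n_2 = (-0.8508, -0.5255)
n_3 = (+0.1295, -0.9916)
n_4 = (+0.8484, -0.5293)
n_5 = (+0.3139, +0.9495)
n_6 = (-0.2997, +0.9540)
  (0,1): δ = 159.27°  ·
  (0,2): δ = 97.94°  ·
  (0,3): δ = 32.20°  ✓
  (0,4): δ = 18.40°  ✓
  (0,5): δ = 122.06°  ·
  (0,6): δ = 157.80°  ·
  (1,2): δ = 118.67°  ·
  (1,3): δ = 52.93°  ✓
  (1,4): δ = 2.33°  ✓
  (1,5): δ = 101.33°  ·
  (1,6): δ = 137.06°  ·
  (2,3): δ = 114.26°  ·
  (2,4): δ = 63.66°  ·
  (2,5): δ = 40.01°  ✓
  (2,6): δ = 75.74°  ·
  (3,4): δ = 129.40°  ·
  (3,5): δ = 25.74°  ✓
  (3,6): δ = 10.00°  ✓
  (4,5): δ = 76.33°  ·
  (4,6): δ = 40.60°  ✓
  (5,6): δ = 144.27°  ·
antipodal pairs: 8

count = 8; pairs: (0,3), (0,4), (1,3), (1,4), (2,5), (3,5), (3,6), (4,6)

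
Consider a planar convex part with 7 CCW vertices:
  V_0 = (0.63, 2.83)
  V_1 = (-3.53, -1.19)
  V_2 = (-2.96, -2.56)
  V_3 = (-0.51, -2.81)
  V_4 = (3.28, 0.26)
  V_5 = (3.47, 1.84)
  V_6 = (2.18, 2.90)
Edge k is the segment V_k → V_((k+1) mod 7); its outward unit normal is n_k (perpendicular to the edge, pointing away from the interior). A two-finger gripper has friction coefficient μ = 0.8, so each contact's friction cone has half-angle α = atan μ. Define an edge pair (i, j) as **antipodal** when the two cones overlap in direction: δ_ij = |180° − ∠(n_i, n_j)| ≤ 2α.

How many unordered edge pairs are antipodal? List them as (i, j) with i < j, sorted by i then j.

count = 10; pairs: (0,2), (0,3), (0,4), (1,3), (1,4), (1,5), (1,6), (2,5), (2,6), (3,6)

α = atan 0.8 = 38.66°;  2α = 77.32°
n_0 = (-0.6949, +0.7191)
n_1 = (-0.9233, -0.3841)
n_2 = (-0.1015, -0.9948)
n_3 = (+0.6294, -0.7771)
n_4 = (+0.9928, -0.1194)
n_5 = (+0.6349, +0.7726)
n_6 = (-0.0451, +0.9990)
  (0,1): δ = 111.43°  ·
  (0,2): δ = 49.85°  ✓
  (0,3): δ = 5.01°  ✓
  (0,4): δ = 39.12°  ✓
  (0,5): δ = 96.57°  ·
  (0,6): δ = 138.57°  ·
  (1,2): δ = 118.42°  ·
  (1,3): δ = 73.58°  ✓
  (1,4): δ = 29.45°  ✓
  (1,5): δ = 28.00°  ✓
  (1,6): δ = 70.00°  ✓
  (2,3): δ = 135.17°  ·
  (2,4): δ = 91.03°  ·
  (2,5): δ = 33.58°  ✓
  (2,6): δ = 8.41°  ✓
  (3,4): δ = 135.87°  ·
  (3,5): δ = 78.42°  ·
  (3,6): δ = 36.42°  ✓
  (4,5): δ = 122.55°  ·
  (4,6): δ = 80.56°  ·
  (5,6): δ = 138.00°  ·
antipodal pairs: 10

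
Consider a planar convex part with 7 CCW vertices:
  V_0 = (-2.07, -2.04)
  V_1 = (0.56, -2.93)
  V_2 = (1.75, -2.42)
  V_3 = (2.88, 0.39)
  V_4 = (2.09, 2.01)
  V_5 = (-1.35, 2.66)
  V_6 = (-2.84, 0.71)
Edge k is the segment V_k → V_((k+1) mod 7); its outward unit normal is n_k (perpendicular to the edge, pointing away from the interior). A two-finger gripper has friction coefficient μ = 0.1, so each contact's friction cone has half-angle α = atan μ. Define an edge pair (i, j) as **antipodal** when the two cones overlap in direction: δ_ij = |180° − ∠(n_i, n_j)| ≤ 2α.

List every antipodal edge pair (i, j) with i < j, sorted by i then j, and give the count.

α = atan 0.1 = 5.71°;  2α = 11.42°
n_0 = (-0.3205, -0.9472)
n_1 = (+0.3939, -0.9191)
n_2 = (+0.9278, -0.3731)
n_3 = (+0.8988, +0.4383)
n_4 = (+0.1857, +0.9826)
n_5 = (-0.7946, +0.6071)
n_6 = (-0.9630, -0.2696)
  (0,1): δ = 138.11°  ·
  (0,2): δ = 93.21°  ·
  (0,3): δ = 45.31°  ·
  (0,4): δ = 8.00°  ✓
  (0,5): δ = 71.31°  ·
  (0,6): δ = 124.34°  ·
  (1,2): δ = 135.11°  ·
  (1,3): δ = 87.20°  ·
  (1,4): δ = 33.90°  ·
  (1,5): δ = 29.42°  ·
  (1,6): δ = 82.44°  ·
  (2,3): δ = 132.10°  ·
  (2,4): δ = 78.79°  ·
  (2,5): δ = 15.48°  ·
  (2,6): δ = 37.55°  ·
  (3,4): δ = 126.70°  ·
  (3,5): δ = 63.38°  ·
  (3,6): δ = 10.35°  ✓
  (4,5): δ = 116.68°  ·
  (4,6): δ = 63.66°  ·
  (5,6): δ = 126.97°  ·
antipodal pairs: 2

count = 2; pairs: (0,4), (3,6)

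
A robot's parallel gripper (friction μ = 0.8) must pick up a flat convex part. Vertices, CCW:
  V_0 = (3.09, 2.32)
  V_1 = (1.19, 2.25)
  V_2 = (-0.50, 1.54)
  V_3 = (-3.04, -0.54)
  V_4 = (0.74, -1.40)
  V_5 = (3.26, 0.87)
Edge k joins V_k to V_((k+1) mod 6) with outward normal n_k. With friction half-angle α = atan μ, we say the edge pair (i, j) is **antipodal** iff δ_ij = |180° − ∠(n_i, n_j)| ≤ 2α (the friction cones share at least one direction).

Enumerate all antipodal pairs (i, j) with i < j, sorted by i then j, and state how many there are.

α = atan 0.8 = 38.66°;  2α = 77.32°
n_0 = (-0.0368, +0.9993)
n_1 = (-0.3873, +0.9219)
n_2 = (-0.6336, +0.7737)
n_3 = (-0.2218, -0.9751)
n_4 = (+0.6693, -0.7430)
n_5 = (+0.9932, +0.1164)
  (0,1): δ = 159.32°  ·
  (0,2): δ = 142.80°  ·
  (0,3): δ = 14.93°  ✓
  (0,4): δ = 39.90°  ✓
  (0,5): δ = 94.58°  ·
  (1,2): δ = 163.47°  ·
  (1,3): δ = 35.61°  ✓
  (1,4): δ = 19.22°  ✓
  (1,5): δ = 73.90°  ✓
  (2,3): δ = 52.13°  ✓
  (2,4): δ = 2.70°  ✓
  (2,5): δ = 57.37°  ✓
  (3,4): δ = 125.17°  ·
  (3,5): δ = 70.50°  ✓
  (4,5): δ = 125.33°  ·
antipodal pairs: 9

count = 9; pairs: (0,3), (0,4), (1,3), (1,4), (1,5), (2,3), (2,4), (2,5), (3,5)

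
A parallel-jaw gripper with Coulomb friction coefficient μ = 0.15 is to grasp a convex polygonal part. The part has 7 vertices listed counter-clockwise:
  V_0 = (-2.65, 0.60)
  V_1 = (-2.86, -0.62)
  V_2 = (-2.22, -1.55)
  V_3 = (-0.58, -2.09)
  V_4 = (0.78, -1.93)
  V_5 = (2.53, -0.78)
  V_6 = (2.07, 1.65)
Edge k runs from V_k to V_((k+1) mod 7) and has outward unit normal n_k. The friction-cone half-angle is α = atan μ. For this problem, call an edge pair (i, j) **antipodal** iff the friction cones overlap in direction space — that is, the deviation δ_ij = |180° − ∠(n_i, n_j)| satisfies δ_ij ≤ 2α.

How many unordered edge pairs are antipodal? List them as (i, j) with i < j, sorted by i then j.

count = 1; pairs: (3,6)

α = atan 0.15 = 8.53°;  2α = 17.06°
n_0 = (-0.9855, +0.1696)
n_1 = (-0.8238, -0.5669)
n_2 = (-0.3128, -0.9498)
n_3 = (+0.1168, -0.9932)
n_4 = (+0.5492, -0.8357)
n_5 = (+0.9826, +0.1860)
n_6 = (-0.2171, +0.9761)
  (0,1): δ = 135.70°  ·
  (0,2): δ = 98.46°  ·
  (0,3): δ = 73.52°  ·
  (0,4): δ = 46.92°  ·
  (0,5): δ = 20.49°  ·
  (0,6): δ = 112.31°  ·
  (1,2): δ = 142.76°  ·
  (1,3): δ = 117.82°  ·
  (1,4): δ = 91.22°  ·
  (1,5): δ = 23.82°  ·
  (1,6): δ = 68.01°  ·
  (2,3): δ = 155.07°  ·
  (2,4): δ = 128.46°  ·
  (2,5): δ = 61.06°  ·
  (2,6): δ = 30.77°  ·
  (3,4): δ = 153.40°  ·
  (3,5): δ = 85.99°  ·
  (3,6): δ = 5.83°  ✓
  (4,5): δ = 112.59°  ·
  (4,6): δ = 20.77°  ·
  (5,6): δ = 88.18°  ·
antipodal pairs: 1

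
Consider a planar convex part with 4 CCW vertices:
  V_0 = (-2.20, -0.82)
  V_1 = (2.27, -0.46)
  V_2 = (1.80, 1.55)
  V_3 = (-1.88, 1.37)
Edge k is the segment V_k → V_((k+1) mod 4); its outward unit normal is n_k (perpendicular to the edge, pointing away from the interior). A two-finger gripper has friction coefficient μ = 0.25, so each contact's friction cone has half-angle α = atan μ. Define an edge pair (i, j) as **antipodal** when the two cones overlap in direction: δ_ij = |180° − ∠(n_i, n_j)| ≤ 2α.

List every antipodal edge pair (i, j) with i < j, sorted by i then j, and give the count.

α = atan 0.25 = 14.04°;  2α = 28.07°
n_0 = (+0.0803, -0.9968)
n_1 = (+0.9737, +0.2277)
n_2 = (-0.0489, +0.9988)
n_3 = (-0.9895, +0.1446)
  (0,1): δ = 81.44°  ·
  (0,2): δ = 1.80°  ✓
  (0,3): δ = 77.08°  ·
  (1,2): δ = 100.36°  ·
  (1,3): δ = 21.47°  ✓
  (2,3): δ = 101.11°  ·
antipodal pairs: 2

count = 2; pairs: (0,2), (1,3)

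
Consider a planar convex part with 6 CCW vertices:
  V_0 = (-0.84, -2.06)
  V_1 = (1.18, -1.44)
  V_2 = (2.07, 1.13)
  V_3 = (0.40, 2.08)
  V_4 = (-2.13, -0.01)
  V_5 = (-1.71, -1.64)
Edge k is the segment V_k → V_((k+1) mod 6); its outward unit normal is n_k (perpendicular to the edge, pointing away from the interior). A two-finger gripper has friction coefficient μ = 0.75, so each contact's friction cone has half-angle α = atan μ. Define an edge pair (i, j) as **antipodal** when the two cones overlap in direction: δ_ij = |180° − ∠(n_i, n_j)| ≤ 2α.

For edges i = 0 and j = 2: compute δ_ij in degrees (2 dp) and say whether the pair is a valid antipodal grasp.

δ = 46.70°, valid

α = atan 0.75 = 36.87°;  2α = 73.74°
edge 0: e_0 = (+2.02, +0.62);  n_0 = (+0.2934, -0.9560)
edge 2: e_2 = (-1.67, +0.95);  n_2 = (+0.4945, +0.8692)
∠(n_0, n_2) = 133.30°
δ = |180° − 133.30°| = 46.70°
46.70° ≤ 2α = 73.74°  →  valid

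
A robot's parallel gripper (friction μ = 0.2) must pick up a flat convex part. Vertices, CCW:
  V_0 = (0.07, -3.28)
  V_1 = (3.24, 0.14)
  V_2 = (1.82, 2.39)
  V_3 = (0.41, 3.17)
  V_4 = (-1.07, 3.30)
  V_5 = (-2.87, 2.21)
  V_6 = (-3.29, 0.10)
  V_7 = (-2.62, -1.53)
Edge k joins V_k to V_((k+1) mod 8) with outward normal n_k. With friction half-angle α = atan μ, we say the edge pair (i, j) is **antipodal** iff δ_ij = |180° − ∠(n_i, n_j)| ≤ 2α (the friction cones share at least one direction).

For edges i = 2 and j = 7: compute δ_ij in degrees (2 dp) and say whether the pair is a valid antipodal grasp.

α = atan 0.2 = 11.31°;  2α = 22.62°
edge 2: e_2 = (-1.41, +0.78);  n_2 = (+0.4841, +0.8750)
edge 7: e_7 = (+2.69, -1.75);  n_7 = (-0.5453, -0.8382)
∠(n_2, n_7) = 175.90°
δ = |180° − 175.90°| = 4.10°
4.10° ≤ 2α = 22.62°  →  valid

δ = 4.10°, valid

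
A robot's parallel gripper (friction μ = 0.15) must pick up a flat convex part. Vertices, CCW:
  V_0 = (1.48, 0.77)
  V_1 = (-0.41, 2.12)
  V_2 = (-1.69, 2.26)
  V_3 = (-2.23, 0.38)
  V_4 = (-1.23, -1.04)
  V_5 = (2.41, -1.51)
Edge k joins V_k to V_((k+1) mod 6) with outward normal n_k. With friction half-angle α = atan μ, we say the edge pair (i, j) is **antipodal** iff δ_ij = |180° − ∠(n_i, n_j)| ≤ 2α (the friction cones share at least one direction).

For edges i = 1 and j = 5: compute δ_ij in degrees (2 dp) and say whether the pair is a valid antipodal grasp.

α = atan 0.15 = 8.53°;  2α = 17.06°
edge 1: e_1 = (-1.28, +0.14);  n_1 = (+0.1087, +0.9941)
edge 5: e_5 = (-0.93, +2.28);  n_5 = (+0.9259, +0.3777)
∠(n_1, n_5) = 61.57°
δ = |180° − 61.57°| = 118.43°
118.43° > 2α = 17.06°  →  invalid

δ = 118.43°, invalid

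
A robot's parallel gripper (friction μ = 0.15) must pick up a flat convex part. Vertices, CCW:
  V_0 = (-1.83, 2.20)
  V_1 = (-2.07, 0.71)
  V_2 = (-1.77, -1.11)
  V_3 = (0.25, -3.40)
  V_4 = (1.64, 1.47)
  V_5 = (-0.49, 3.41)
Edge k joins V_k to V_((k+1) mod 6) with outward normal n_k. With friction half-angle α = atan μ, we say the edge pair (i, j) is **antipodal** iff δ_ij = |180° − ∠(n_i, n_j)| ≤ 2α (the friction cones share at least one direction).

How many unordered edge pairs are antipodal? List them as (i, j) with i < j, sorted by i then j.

α = atan 0.15 = 8.53°;  2α = 17.06°
n_0 = (-0.9873, +0.1590)
n_1 = (-0.9867, -0.1626)
n_2 = (-0.7499, -0.6615)
n_3 = (+0.9616, -0.2745)
n_4 = (+0.6734, +0.7393)
n_5 = (-0.6702, +0.7422)
  (0,1): δ = 161.49°  ·
  (0,2): δ = 129.43°  ·
  (0,3): δ = 6.78°  ✓
  (0,4): δ = 56.82°  ·
  (0,5): δ = 141.23°  ·
  (1,2): δ = 147.94°  ·
  (1,3): δ = 25.29°  ·
  (1,4): δ = 38.31°  ·
  (1,5): δ = 122.72°  ·
  (2,3): δ = 57.35°  ·
  (2,4): δ = 6.26°  ✓
  (2,5): δ = 90.67°  ·
  (3,4): δ = 116.40°  ·
  (3,5): δ = 31.99°  ·
  (4,5): δ = 95.59°  ·
antipodal pairs: 2

count = 2; pairs: (0,3), (2,4)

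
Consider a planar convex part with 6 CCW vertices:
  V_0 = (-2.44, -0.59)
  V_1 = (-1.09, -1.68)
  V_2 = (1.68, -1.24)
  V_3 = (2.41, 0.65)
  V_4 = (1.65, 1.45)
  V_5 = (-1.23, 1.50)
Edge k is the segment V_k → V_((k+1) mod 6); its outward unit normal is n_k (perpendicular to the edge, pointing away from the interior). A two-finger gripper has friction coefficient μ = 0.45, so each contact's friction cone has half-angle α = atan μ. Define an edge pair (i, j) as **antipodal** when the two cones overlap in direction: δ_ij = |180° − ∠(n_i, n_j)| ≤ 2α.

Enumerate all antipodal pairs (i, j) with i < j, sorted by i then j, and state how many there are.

α = atan 0.45 = 24.23°;  2α = 48.46°
n_0 = (-0.6282, -0.7780)
n_1 = (+0.1569, -0.9876)
n_2 = (+0.9328, -0.3603)
n_3 = (+0.7250, +0.6887)
n_4 = (+0.0174, +0.9998)
n_5 = (-0.8654, +0.5010)
  (0,1): δ = 132.06°  ·
  (0,2): δ = 72.20°  ·
  (0,3): δ = 7.55°  ✓
  (0,4): δ = 37.92°  ✓
  (0,5): δ = 98.85°  ·
  (1,2): δ = 120.14°  ·
  (1,3): δ = 55.49°  ·
  (1,4): δ = 10.02°  ✓
  (1,5): δ = 50.91°  ·
  (2,3): δ = 115.35°  ·
  (2,4): δ = 69.88°  ·
  (2,5): δ = 8.95°  ✓
  (3,4): δ = 134.53°  ·
  (3,5): δ = 73.60°  ·
  (4,5): δ = 119.07°  ·
antipodal pairs: 4

count = 4; pairs: (0,3), (0,4), (1,4), (2,5)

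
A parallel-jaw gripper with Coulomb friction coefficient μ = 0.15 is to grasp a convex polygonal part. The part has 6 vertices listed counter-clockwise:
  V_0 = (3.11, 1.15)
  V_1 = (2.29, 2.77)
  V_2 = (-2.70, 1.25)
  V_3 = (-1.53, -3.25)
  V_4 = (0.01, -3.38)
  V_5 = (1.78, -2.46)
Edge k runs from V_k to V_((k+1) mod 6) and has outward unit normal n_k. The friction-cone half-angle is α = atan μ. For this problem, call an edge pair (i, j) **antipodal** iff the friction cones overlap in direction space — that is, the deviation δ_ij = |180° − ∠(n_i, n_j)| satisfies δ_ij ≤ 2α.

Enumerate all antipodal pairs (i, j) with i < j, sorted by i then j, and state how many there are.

count = 2; pairs: (0,2), (1,4)

α = atan 0.15 = 8.53°;  2α = 17.06°
n_0 = (+0.8922, +0.4516)
n_1 = (-0.2914, +0.9566)
n_2 = (-0.9678, -0.2516)
n_3 = (-0.0841, -0.9965)
n_4 = (+0.4612, -0.8873)
n_5 = (+0.9383, -0.3457)
  (0,1): δ = 99.91°  ·
  (0,2): δ = 12.27°  ✓
  (0,3): δ = 58.33°  ·
  (0,4): δ = 90.62°  ·
  (0,5): δ = 132.93°  ·
  (1,2): δ = 92.37°  ·
  (1,3): δ = 21.77°  ·
  (1,4): δ = 10.52°  ✓
  (1,5): δ = 52.83°  ·
  (2,3): δ = 109.40°  ·
  (2,4): δ = 77.11°  ·
  (2,5): δ = 34.80°  ·
  (3,4): δ = 147.71°  ·
  (3,5): δ = 105.40°  ·
  (4,5): δ = 137.69°  ·
antipodal pairs: 2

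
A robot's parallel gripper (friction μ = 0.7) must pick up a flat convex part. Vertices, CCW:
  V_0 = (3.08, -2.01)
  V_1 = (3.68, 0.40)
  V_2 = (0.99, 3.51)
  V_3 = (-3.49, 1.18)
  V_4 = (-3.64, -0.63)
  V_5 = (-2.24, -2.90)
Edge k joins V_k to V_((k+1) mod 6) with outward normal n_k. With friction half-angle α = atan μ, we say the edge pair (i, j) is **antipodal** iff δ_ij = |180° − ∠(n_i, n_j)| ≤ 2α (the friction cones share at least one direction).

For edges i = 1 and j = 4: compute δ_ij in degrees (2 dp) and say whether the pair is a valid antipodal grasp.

α = atan 0.7 = 34.99°;  2α = 69.98°
edge 1: e_1 = (-2.69, +3.11);  n_1 = (+0.7563, +0.6542)
edge 4: e_4 = (+1.40, -2.27);  n_4 = (-0.8511, -0.5249)
∠(n_1, n_4) = 170.81°
δ = |180° − 170.81°| = 9.19°
9.19° ≤ 2α = 69.98°  →  valid

δ = 9.19°, valid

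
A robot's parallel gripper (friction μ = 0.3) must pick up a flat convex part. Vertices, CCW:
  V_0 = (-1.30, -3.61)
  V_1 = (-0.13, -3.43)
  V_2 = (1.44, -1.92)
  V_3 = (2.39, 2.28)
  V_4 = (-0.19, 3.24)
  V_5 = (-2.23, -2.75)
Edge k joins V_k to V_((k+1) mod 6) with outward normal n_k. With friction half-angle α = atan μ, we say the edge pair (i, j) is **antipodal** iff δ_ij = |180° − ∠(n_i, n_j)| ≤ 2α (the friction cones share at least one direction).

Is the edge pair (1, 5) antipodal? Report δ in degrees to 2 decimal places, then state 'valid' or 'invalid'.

α = atan 0.3 = 16.70°;  2α = 33.40°
edge 1: e_1 = (+1.57, +1.51);  n_1 = (+0.6932, -0.7207)
edge 5: e_5 = (+0.93, -0.86);  n_5 = (-0.6789, -0.7342)
∠(n_1, n_5) = 86.64°
δ = |180° − 86.64°| = 93.36°
93.36° > 2α = 33.40°  →  invalid

δ = 93.36°, invalid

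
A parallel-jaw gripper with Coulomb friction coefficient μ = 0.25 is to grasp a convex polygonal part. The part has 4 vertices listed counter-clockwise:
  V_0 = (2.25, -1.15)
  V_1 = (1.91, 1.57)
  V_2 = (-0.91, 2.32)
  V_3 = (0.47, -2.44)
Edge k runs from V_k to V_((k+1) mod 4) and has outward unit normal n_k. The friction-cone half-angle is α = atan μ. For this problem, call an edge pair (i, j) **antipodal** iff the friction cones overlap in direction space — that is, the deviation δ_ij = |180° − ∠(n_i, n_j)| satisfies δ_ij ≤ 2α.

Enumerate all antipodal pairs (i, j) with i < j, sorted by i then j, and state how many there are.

α = atan 0.25 = 14.04°;  2α = 28.07°
n_0 = (+0.9923, +0.1240)
n_1 = (+0.2570, +0.9664)
n_2 = (-0.9605, -0.2785)
n_3 = (+0.5868, -0.8097)
  (0,1): δ = 112.02°  ·
  (0,2): δ = 9.04°  ✓
  (0,3): δ = 118.81°  ·
  (1,2): δ = 58.94°  ·
  (1,3): δ = 50.83°  ·
  (2,3): δ = 70.24°  ·
antipodal pairs: 1

count = 1; pairs: (0,2)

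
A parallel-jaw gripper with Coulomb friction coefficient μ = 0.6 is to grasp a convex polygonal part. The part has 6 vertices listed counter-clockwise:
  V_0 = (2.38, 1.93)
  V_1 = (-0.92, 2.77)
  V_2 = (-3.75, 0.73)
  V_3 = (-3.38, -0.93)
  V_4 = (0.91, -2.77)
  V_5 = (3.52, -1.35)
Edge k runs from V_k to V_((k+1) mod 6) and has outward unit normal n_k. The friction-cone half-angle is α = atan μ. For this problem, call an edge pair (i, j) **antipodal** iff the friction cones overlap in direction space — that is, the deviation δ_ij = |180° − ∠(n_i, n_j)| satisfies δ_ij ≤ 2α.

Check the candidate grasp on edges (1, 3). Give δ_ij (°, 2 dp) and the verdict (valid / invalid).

α = atan 0.6 = 30.96°;  2α = 61.93°
edge 1: e_1 = (-2.83, -2.04);  n_1 = (-0.5848, +0.8112)
edge 3: e_3 = (+4.29, -1.84);  n_3 = (-0.3942, -0.9190)
∠(n_1, n_3) = 121.00°
δ = |180° − 121.00°| = 59.00°
59.00° ≤ 2α = 61.93°  →  valid

δ = 59.00°, valid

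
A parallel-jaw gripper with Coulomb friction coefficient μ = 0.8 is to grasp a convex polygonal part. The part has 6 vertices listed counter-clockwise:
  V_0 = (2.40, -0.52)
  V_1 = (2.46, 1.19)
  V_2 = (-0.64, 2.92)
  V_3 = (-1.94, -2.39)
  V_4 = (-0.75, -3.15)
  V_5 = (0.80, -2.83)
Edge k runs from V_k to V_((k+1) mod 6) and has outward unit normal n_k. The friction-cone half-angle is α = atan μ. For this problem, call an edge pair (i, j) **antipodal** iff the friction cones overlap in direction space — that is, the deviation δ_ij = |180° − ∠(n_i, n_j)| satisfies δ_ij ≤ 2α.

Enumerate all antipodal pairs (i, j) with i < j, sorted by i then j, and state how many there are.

α = atan 0.8 = 38.66°;  2α = 77.32°
n_0 = (+0.9994, -0.0351)
n_1 = (+0.4873, +0.8732)
n_2 = (-0.9713, +0.2378)
n_3 = (-0.5382, -0.8428)
n_4 = (+0.2022, -0.9793)
n_5 = (+0.8221, -0.5694)
  (0,1): δ = 117.15°  ·
  (0,2): δ = 11.75°  ✓
  (0,3): δ = 59.44°  ✓
  (0,4): δ = 103.67°  ·
  (0,5): δ = 147.30°  ·
  (1,2): δ = 74.59°  ✓
  (1,3): δ = 3.40°  ✓
  (1,4): δ = 40.83°  ✓
  (1,5): δ = 84.46°  ·
  (2,3): δ = 108.81°  ·
  (2,4): δ = 64.58°  ✓
  (2,5): δ = 20.95°  ✓
  (3,4): δ = 135.77°  ·
  (3,5): δ = 92.14°  ·
  (4,5): δ = 136.37°  ·
antipodal pairs: 7

count = 7; pairs: (0,2), (0,3), (1,2), (1,3), (1,4), (2,4), (2,5)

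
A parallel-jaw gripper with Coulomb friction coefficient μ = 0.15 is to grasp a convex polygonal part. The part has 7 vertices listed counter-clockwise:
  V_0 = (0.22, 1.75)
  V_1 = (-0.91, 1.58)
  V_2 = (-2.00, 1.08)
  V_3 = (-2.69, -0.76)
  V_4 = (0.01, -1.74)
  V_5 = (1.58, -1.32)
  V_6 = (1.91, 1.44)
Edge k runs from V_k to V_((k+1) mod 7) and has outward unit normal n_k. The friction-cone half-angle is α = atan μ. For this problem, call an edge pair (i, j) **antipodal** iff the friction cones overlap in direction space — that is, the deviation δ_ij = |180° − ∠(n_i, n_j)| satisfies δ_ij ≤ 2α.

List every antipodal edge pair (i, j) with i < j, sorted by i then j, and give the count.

α = atan 0.15 = 8.53°;  2α = 17.06°
n_0 = (-0.1488, +0.9889)
n_1 = (-0.4169, +0.9089)
n_2 = (-0.9363, +0.3511)
n_3 = (-0.3412, -0.9400)
n_4 = (+0.2584, -0.9660)
n_5 = (+0.9929, -0.1187)
n_6 = (+0.1804, +0.9836)
  (0,1): δ = 163.91°  ·
  (0,2): δ = 119.11°  ·
  (0,3): δ = 28.50°  ·
  (0,4): δ = 6.42°  ✓
  (0,5): δ = 74.63°  ·
  (0,6): δ = 161.05°  ·
  (1,2): δ = 135.20°  ·
  (1,3): δ = 44.59°  ·
  (1,4): δ = 9.66°  ✓
  (1,5): δ = 58.54°  ·
  (1,6): δ = 144.96°  ·
  (2,3): δ = 89.39°  ·
  (2,4): δ = 54.47°  ·
  (2,5): δ = 13.74°  ✓
  (2,6): δ = 100.16°  ·
  (3,4): δ = 145.07°  ·
  (3,5): δ = 76.87°  ·
  (3,6): δ = 9.55°  ✓
  (4,5): δ = 111.80°  ·
  (4,6): δ = 25.37°  ·
  (5,6): δ = 93.58°  ·
antipodal pairs: 4

count = 4; pairs: (0,4), (1,4), (2,5), (3,6)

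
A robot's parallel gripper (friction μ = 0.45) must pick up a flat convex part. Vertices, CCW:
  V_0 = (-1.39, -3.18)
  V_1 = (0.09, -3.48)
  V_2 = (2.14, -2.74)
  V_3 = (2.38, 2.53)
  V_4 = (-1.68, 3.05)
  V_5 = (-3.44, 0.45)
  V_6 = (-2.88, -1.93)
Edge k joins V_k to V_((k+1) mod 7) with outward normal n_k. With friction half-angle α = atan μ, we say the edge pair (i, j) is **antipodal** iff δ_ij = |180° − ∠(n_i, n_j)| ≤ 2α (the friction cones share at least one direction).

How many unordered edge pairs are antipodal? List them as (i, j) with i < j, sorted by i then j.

count = 6; pairs: (0,3), (1,3), (1,4), (2,4), (2,5), (3,6)

α = atan 0.45 = 24.23°;  2α = 48.46°
n_0 = (-0.1987, -0.9801)
n_1 = (+0.3395, -0.9406)
n_2 = (+0.9990, -0.0455)
n_3 = (+0.1270, +0.9919)
n_4 = (-0.8281, +0.5606)
n_5 = (-0.9734, -0.2290)
n_6 = (-0.6427, -0.7661)
  (0,1): δ = 148.69°  ·
  (0,2): δ = 81.15°  ·
  (0,3): δ = 4.16°  ✓
  (0,4): δ = 67.36°  ·
  (0,5): δ = 114.70°  ·
  (0,6): δ = 151.46°  ·
  (1,2): δ = 112.46°  ·
  (1,3): δ = 27.15°  ✓
  (1,4): δ = 36.06°  ✓
  (1,5): δ = 83.39°  ·
  (1,6): δ = 120.16°  ·
  (2,3): δ = 94.69°  ·
  (2,4): δ = 31.49°  ✓
  (2,5): δ = 15.85°  ✓
  (2,6): δ = 52.61°  ·
  (3,4): δ = 116.80°  ·
  (3,5): δ = 69.46°  ·
  (3,6): δ = 32.70°  ✓
  (4,5): δ = 132.66°  ·
  (4,6): δ = 95.90°  ·
  (5,6): δ = 143.23°  ·
antipodal pairs: 6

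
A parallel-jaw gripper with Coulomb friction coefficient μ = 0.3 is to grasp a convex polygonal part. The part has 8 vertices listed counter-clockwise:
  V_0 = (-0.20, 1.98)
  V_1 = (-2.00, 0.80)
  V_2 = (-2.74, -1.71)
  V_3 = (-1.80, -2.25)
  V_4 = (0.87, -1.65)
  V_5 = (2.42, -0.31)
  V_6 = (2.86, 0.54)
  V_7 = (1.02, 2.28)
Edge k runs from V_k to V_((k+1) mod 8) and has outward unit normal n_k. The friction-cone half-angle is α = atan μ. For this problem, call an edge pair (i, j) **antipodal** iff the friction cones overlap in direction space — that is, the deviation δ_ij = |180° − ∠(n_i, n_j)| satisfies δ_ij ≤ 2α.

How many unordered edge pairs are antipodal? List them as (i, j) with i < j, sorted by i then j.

α = atan 0.3 = 16.70°;  2α = 33.40°
n_0 = (-0.5483, +0.8363)
n_1 = (-0.9592, +0.2828)
n_2 = (-0.4981, -0.8671)
n_3 = (+0.2193, -0.9757)
n_4 = (+0.6540, -0.7565)
n_5 = (+0.8881, -0.4597)
n_6 = (+0.6871, +0.7266)
n_7 = (-0.2388, +0.9711)
  (0,1): δ = 139.67°  ·
  (0,2): δ = 63.12°  ·
  (0,3): δ = 20.58°  ✓
  (0,4): δ = 7.60°  ✓
  (0,5): δ = 29.38°  ✓
  (0,6): δ = 103.35°  ·
  (0,7): δ = 160.57°  ·
  (1,2): δ = 103.45°  ·
  (1,3): δ = 60.91°  ·
  (1,4): δ = 32.73°  ✓
  (1,5): δ = 10.94°  ✓
  (1,6): δ = 63.03°  ·
  (1,7): δ = 120.24°  ·
  (2,3): δ = 137.46°  ·
  (2,4): δ = 109.28°  ·
  (2,5): δ = 87.49°  ·
  (2,6): δ = 13.52°  ✓
  (2,7): δ = 43.69°  ·
  (3,4): δ = 151.82°  ·
  (3,5): δ = 130.03°  ·
  (3,6): δ = 56.07°  ·
  (3,7): δ = 1.15°  ✓
  (4,5): δ = 158.21°  ·
  (4,6): δ = 84.24°  ·
  (4,7): δ = 27.03°  ✓
  (5,6): δ = 106.03°  ·
  (5,7): δ = 48.82°  ·
  (6,7): δ = 122.78°  ·
antipodal pairs: 8

count = 8; pairs: (0,3), (0,4), (0,5), (1,4), (1,5), (2,6), (3,7), (4,7)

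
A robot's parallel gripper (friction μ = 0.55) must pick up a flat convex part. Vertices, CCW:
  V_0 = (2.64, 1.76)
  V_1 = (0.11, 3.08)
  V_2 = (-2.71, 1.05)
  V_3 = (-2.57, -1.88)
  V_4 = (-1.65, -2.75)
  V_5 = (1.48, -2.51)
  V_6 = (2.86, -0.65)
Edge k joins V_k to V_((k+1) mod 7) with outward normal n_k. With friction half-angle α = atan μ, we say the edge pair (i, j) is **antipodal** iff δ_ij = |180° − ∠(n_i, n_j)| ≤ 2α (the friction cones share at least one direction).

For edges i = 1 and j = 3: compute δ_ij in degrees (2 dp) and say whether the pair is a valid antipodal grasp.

α = atan 0.55 = 28.81°;  2α = 57.62°
edge 1: e_1 = (-2.82, -2.03);  n_1 = (-0.5842, +0.8116)
edge 3: e_3 = (+0.92, -0.87);  n_3 = (-0.6871, -0.7266)
∠(n_1, n_3) = 100.85°
δ = |180° − 100.85°| = 79.15°
79.15° > 2α = 57.62°  →  invalid

δ = 79.15°, invalid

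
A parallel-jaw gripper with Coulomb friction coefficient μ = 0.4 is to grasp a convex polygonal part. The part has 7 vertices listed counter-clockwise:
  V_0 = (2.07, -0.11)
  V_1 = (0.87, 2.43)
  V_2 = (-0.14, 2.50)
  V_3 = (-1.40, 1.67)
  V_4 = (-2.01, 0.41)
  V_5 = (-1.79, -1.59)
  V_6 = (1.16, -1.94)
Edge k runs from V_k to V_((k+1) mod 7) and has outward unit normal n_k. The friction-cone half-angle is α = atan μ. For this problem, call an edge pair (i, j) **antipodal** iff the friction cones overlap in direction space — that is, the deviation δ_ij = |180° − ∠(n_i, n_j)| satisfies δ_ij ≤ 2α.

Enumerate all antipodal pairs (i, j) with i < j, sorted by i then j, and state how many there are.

α = atan 0.4 = 21.80°;  2α = 43.60°
n_0 = (+0.9042, +0.4272)
n_1 = (+0.0691, +0.9976)
n_2 = (-0.5501, +0.8351)
n_3 = (-0.9001, +0.4357)
n_4 = (-0.9940, -0.1093)
n_5 = (-0.1178, -0.9930)
n_6 = (+0.8954, -0.4453)
  (0,1): δ = 119.25°  ·
  (0,2): δ = 81.91°  ·
  (0,3): δ = 51.12°  ·
  (0,4): δ = 19.01°  ✓
  (0,5): δ = 57.95°  ·
  (0,6): δ = 128.27°  ·
  (1,2): δ = 142.66°  ·
  (1,3): δ = 111.87°  ·
  (1,4): δ = 79.76°  ·
  (1,5): δ = 2.80°  ✓
  (1,6): δ = 67.52°  ·
  (2,3): δ = 149.21°  ·
  (2,4): δ = 117.10°  ·
  (2,5): δ = 40.14°  ✓
  (2,6): δ = 30.19°  ✓
  (3,4): δ = 147.89°  ·
  (3,5): δ = 70.93°  ·
  (3,6): δ = 0.61°  ✓
  (4,5): δ = 103.04°  ·
  (4,6): δ = 32.72°  ✓
  (5,6): δ = 109.67°  ·
antipodal pairs: 6

count = 6; pairs: (0,4), (1,5), (2,5), (2,6), (3,6), (4,6)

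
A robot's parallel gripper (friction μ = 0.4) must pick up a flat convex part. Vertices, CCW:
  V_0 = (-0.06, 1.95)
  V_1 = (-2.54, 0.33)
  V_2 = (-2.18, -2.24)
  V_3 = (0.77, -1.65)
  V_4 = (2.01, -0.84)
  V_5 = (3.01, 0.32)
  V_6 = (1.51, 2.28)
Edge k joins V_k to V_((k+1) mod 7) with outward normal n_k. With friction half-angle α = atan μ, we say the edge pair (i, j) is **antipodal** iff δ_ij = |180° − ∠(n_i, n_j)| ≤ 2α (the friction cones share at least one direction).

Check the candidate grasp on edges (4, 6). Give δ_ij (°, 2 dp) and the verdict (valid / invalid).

δ = 37.37°, valid

α = atan 0.4 = 21.80°;  2α = 43.60°
edge 4: e_4 = (+1.00, +1.16);  n_4 = (+0.7574, -0.6529)
edge 6: e_6 = (-1.57, -0.33);  n_6 = (-0.2057, +0.9786)
∠(n_4, n_6) = 142.63°
δ = |180° − 142.63°| = 37.37°
37.37° ≤ 2α = 43.60°  →  valid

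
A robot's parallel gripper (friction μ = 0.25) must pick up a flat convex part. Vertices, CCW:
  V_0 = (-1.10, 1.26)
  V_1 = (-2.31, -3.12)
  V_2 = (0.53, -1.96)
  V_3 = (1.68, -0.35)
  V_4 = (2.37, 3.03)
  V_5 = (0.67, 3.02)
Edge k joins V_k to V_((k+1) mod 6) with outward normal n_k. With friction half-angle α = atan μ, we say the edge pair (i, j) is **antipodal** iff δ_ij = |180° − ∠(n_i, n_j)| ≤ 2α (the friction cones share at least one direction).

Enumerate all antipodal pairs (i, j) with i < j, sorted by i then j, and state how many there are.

count = 5; pairs: (0,2), (0,3), (1,4), (1,5), (2,5)

α = atan 0.25 = 14.04°;  2α = 28.07°
n_0 = (-0.9639, +0.2663)
n_1 = (+0.3781, -0.9258)
n_2 = (+0.8137, -0.5812)
n_3 = (+0.9798, -0.2000)
n_4 = (-0.0059, +1.0000)
n_5 = (-0.7051, +0.7091)
  (0,1): δ = 52.34°  ·
  (0,2): δ = 20.09°  ✓
  (0,3): δ = 3.91°  ✓
  (0,4): δ = 105.78°  ·
  (0,5): δ = 150.28°  ·
  (1,2): δ = 147.76°  ·
  (1,3): δ = 123.76°  ·
  (1,4): δ = 21.88°  ✓
  (1,5): δ = 22.62°  ✓
  (2,3): δ = 156.00°  ·
  (2,4): δ = 54.13°  ·
  (2,5): δ = 9.62°  ✓
  (3,4): δ = 78.13°  ·
  (3,5): δ = 33.62°  ·
  (4,5): δ = 135.50°  ·
antipodal pairs: 5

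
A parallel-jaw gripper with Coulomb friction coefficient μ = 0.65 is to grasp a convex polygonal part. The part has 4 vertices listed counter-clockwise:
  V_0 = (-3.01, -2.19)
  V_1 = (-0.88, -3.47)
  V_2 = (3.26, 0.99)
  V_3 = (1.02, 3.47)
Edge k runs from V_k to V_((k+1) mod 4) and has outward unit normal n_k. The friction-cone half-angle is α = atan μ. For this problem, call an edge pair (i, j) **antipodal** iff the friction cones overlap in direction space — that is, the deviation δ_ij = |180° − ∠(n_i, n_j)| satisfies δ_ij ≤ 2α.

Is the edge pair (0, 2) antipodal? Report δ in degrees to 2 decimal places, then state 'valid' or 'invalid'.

δ = 16.91°, valid

α = atan 0.65 = 33.02°;  2α = 66.05°
edge 0: e_0 = (+2.13, -1.28);  n_0 = (-0.5151, -0.8571)
edge 2: e_2 = (-2.24, +2.48);  n_2 = (+0.7421, +0.6703)
∠(n_0, n_2) = 163.09°
δ = |180° − 163.09°| = 16.91°
16.91° ≤ 2α = 66.05°  →  valid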